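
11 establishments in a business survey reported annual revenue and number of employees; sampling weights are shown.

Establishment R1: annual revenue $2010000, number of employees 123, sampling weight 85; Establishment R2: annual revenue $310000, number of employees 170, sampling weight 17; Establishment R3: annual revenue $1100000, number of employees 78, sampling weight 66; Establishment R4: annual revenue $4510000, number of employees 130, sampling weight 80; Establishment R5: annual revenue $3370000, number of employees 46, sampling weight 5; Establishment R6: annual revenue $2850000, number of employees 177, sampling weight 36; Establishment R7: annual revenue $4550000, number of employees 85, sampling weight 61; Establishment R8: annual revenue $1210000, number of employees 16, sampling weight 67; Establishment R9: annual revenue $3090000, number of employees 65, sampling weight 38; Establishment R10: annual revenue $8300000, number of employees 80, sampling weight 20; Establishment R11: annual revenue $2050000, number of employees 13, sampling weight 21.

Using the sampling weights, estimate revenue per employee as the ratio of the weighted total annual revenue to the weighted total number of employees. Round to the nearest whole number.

Σ wᵢ·y = 2010000×85 + 310000×17 + 1100000×66 + 4510000×80 + 3370000×5 + 2850000×36 + 4550000×61 + 1210000×67 + 3090000×38 + 8300000×20 + 2050000×21
  = 170850000 + 5270000 + 72600000 + 360800000 + 16850000 + 102600000 + 277550000 + 81070000 + 117420000 + 166000000 + 43050000 = 1414060000
Σ wᵢ·x = 123×85 + 170×17 + 78×66 + 130×80 + 46×5 + 177×36 + 85×61 + 16×67 + 65×38 + 80×20 + 13×21
  = 46095
Ratio = 1414060000 / 46095 = 30677.08

30677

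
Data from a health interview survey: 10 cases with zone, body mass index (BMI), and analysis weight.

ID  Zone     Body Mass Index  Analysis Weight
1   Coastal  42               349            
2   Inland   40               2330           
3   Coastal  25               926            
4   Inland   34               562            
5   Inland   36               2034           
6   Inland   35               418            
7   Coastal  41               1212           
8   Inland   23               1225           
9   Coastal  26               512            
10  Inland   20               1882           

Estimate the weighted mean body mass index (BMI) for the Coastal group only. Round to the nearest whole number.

34

Coastal rows: 1, 3, 7, 9
Weighted sum = 100812
Sum of weights = 349 + 926 + 1212 + 512 = 2999
Weighted mean = 100812 / 2999 = 33.615205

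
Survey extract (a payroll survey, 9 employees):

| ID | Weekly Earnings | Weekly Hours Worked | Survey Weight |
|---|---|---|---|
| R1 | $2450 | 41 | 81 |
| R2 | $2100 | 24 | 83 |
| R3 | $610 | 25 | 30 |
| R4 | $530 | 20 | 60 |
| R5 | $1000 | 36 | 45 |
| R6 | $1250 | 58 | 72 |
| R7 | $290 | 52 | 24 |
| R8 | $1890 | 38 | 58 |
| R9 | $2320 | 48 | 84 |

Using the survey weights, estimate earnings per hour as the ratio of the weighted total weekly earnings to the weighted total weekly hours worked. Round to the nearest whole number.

Σ wᵢ·y = 2450×81 + 2100×83 + 610×30 + 530×60 + 1000×45 + 1250×72 + 290×24 + 1890×58 + 2320×84
  = 198450 + 174300 + 18300 + 31800 + 45000 + 90000 + 6960 + 109620 + 194880 = 869310
Σ wᵢ·x = 41×81 + 24×83 + 25×30 + 20×60 + 36×45 + 58×72 + 52×24 + 38×58 + 48×84
  = 3321 + 1992 + 750 + 1200 + 1620 + 4176 + 1248 + 2204 + 4032 = 20543
Ratio = 869310 / 20543 = 42.316604

42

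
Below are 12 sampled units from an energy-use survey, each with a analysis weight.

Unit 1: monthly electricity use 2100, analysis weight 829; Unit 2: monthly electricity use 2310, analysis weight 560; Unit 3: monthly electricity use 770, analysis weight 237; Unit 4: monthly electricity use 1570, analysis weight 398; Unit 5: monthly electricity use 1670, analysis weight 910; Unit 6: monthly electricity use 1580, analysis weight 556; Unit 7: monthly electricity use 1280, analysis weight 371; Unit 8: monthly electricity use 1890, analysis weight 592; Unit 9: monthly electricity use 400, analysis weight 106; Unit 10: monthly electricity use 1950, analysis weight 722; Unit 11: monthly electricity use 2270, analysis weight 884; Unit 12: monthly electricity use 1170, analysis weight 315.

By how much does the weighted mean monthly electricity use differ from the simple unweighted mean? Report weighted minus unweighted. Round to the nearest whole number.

219

Unweighted sum = 2100 + 2310 + 770 + 1570 + 1670 + 1580 + 1280 + 1890 + 400 + 1950 + 2270 + 1170 = 18960
Unweighted mean = 18960 / 12 = 1580
Weighted sum = 2100×829 + 2310×560 + 770×237 + 1570×398 + 1670×910 + 1580×556 + 1280×371 + 1890×592 + 400×106 + 1950×722 + 2270×884 + 1170×315
  = 1740900 + 1293600 + 182490 + 624860 + 1519700 + 878480 + 474880 + 1118880 + 42400 + 1407900 + 2006680 + 368550 = 11659320
Sum of weights = 6480
Weighted mean = 11659320 / 6480 = 1799.2778
Difference (weighted minus unweighted) = 219.27778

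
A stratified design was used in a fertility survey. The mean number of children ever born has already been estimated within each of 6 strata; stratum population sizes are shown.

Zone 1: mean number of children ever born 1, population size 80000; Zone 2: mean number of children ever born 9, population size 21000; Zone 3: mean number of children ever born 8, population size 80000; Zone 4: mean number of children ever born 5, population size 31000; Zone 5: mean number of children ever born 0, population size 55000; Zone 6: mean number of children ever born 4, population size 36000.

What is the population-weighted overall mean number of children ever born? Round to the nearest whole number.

4

Σ Nₕ·x̄ₕ = 1×80000 + 9×21000 + 8×80000 + 5×31000 + 0×55000 + 4×36000
  = 1208000
Σ Nₕ = 80000 + 21000 + 80000 + 31000 + 55000 + 36000 = 303000
Overall mean = 1208000 / 303000 = 3.9867987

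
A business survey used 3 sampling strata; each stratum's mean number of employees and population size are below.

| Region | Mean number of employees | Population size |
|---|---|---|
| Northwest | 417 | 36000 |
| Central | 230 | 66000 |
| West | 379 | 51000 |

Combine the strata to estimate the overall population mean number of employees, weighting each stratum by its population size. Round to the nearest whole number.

Σ Nₕ·x̄ₕ = 417×36000 + 230×66000 + 379×51000
  = 15012000 + 15180000 + 19329000 = 49521000
Σ Nₕ = 153000
Overall mean = 49521000 / 153000 = 323.66667

324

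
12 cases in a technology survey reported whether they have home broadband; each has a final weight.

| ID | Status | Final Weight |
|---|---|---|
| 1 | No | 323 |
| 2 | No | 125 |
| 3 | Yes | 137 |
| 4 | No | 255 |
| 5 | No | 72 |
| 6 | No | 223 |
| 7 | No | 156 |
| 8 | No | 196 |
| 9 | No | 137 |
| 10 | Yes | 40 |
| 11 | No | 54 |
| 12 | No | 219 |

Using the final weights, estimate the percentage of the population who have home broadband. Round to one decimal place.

Sum of weights for 'Yes' = 137 + 40 = 177
Total weight = 1937
Weighted proportion = 177 / 1937 = 0.09137842 → 9.137842%

9.1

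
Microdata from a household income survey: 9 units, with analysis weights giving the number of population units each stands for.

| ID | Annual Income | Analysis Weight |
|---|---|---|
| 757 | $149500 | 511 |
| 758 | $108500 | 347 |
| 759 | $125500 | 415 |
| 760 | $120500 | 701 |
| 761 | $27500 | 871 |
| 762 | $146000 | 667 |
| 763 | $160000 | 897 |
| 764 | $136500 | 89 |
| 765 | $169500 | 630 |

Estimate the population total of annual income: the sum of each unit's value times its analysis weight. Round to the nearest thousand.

Weighted total = 149500×511 + 108500×347 + 125500×415 + 120500×701 + 27500×871 + 146000×667 + 160000×897 + 136500×89 + 169500×630
  = 76394500 + 37649500 + 52082500 + 84470500 + 23952500 + 97382000 + 143520000 + 12148500 + 106785000 = 634385000

634385000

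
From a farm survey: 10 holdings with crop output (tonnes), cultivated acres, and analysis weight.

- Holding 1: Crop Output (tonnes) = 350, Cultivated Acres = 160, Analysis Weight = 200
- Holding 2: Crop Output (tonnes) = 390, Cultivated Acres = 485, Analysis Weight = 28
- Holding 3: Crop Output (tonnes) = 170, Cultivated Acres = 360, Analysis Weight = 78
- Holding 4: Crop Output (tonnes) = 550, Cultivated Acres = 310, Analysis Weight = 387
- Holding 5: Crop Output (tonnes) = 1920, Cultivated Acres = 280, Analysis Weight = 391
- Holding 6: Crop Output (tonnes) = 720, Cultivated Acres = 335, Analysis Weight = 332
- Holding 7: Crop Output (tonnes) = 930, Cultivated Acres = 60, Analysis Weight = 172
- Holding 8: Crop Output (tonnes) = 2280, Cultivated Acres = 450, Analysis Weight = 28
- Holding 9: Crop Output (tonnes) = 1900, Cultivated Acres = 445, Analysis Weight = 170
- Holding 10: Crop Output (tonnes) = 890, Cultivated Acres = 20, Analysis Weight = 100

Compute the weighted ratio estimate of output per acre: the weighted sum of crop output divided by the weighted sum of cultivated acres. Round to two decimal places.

Σ wᵢ·y = 1932590
Σ wᵢ·x = 160×200 + 485×28 + 360×78 + 310×387 + 280×391 + 335×332 + 60×172 + 450×28 + 445×170 + 20×100
  = 32000 + 13580 + 28080 + 119970 + 109480 + 111220 + 10320 + 12600 + 75650 + 2000 = 514900
Ratio = 1932590 / 514900 = 3.7533307

3.75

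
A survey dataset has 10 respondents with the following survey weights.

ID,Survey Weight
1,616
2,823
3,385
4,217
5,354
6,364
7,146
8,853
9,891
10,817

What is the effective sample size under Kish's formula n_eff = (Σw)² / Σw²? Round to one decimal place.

Σ wᵢ = 616 + 823 + 385 + 217 + 354 + 364 + 146 + 853 + 891 + 817 = 5466
Σ wᵢ² = 379456 + 677329 + 148225 + 47089 + 125316 + 132496 + 21316 + 727609 + 793881 + 667489 = 3720206
n_eff = 5466² / 3720206 = 29877156 / 3720206 = 8.0310488

8.0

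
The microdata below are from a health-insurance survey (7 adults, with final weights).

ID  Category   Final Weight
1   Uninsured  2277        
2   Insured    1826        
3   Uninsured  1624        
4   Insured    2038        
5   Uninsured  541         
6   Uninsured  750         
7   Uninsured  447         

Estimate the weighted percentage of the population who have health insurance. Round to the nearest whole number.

Sum of weights for 'Insured' = 1826 + 2038 = 3864
Total weight = 2277 + 1826 + 1624 + 2038 + 541 + 750 + 447 = 9503
Weighted proportion = 3864 / 9503 = 0.40660844 → 40.660844%

41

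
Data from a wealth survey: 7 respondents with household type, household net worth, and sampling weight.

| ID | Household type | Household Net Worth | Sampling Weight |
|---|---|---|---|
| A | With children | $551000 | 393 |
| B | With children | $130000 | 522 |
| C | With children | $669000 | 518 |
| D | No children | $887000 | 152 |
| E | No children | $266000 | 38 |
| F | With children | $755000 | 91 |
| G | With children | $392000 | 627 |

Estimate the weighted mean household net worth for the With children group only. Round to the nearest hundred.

With children rows: A, B, C, F, G
Weighted sum = 551000×393 + 130000×522 + 669000×518 + 755000×91 + 392000×627
  = 216543000 + 67860000 + 346542000 + 68705000 + 245784000 = 945434000
Sum of weights = 393 + 522 + 518 + 91 + 627 = 2151
Weighted mean = 945434000 / 2151 = 439532.31

439500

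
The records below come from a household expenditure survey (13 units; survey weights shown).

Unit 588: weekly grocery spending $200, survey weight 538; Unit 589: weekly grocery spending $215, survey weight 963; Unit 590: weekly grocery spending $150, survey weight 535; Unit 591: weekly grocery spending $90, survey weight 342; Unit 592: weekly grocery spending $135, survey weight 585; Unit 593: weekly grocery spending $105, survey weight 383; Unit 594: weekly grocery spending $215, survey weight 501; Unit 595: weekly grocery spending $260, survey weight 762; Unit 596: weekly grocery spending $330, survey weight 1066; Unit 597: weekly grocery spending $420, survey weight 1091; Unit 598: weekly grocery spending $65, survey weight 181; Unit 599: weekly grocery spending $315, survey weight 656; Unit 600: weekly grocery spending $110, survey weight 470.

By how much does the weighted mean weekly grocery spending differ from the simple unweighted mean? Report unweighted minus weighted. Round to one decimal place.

Unweighted sum = 2610
Unweighted mean = 2610 / 13 = 200.76923
Weighted sum = 1930805
Sum of weights = 8073
Weighted mean = 1930805 / 8073 = 239.16822
Difference (unweighted minus weighted) = -38.398984

-38.4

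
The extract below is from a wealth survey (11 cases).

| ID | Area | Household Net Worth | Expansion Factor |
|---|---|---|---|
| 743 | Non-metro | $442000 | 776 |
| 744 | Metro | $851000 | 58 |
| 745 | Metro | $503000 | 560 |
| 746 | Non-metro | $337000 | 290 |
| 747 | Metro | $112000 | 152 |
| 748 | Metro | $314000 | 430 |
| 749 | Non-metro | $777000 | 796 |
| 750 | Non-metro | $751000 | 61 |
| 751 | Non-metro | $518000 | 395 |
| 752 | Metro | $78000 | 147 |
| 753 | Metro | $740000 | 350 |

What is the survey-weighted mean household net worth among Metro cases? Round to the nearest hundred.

444000

Metro rows: 744, 745, 747, 748, 752, 753
Weighted sum = 851000×58 + 503000×560 + 112000×152 + 314000×430 + 78000×147 + 740000×350
  = 753548000
Sum of weights = 1697
Weighted mean = 753548000 / 1697 = 444047.14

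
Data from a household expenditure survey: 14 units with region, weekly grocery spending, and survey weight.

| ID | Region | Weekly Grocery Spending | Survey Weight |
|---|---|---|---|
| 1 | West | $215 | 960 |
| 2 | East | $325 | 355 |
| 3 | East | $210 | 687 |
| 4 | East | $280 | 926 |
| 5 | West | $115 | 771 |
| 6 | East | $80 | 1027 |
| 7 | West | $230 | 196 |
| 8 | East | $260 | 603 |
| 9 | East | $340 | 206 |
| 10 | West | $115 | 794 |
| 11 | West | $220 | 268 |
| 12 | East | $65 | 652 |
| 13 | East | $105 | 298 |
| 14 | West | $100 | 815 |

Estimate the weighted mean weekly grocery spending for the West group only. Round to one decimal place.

West rows: 1, 5, 7, 10, 11, 14
Weighted sum = 215×960 + 115×771 + 230×196 + 115×794 + 220×268 + 100×815
  = 571915
Sum of weights = 3804
Weighted mean = 571915 / 3804 = 150.34569

150.3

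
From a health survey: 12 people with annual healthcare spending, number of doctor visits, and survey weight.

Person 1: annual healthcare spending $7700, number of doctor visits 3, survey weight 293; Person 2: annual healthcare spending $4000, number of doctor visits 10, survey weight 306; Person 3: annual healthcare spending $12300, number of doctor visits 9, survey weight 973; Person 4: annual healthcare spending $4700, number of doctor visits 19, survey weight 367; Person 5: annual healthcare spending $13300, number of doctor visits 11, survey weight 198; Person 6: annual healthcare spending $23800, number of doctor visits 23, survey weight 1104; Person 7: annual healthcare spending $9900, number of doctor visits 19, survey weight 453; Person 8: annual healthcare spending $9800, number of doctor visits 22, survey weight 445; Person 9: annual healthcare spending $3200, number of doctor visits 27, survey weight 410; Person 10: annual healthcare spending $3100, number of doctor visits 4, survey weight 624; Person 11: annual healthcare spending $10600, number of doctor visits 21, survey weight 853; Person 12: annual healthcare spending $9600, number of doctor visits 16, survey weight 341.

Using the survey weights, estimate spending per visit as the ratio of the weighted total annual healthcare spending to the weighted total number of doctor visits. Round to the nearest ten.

Σ wᵢ·y = 70489000
Σ wᵢ·x = 3×293 + 10×306 + 9×973 + 19×367 + 11×198 + 23×1104 + 19×453 + 22×445 + 27×410 + 4×624 + 21×853 + 16×341
  = 879 + 3060 + 8757 + 6973 + 2178 + 25392 + 8607 + 9790 + 11070 + 2496 + 17913 + 5456 = 102571
Ratio = 70489000 / 102571 = 687.22153

690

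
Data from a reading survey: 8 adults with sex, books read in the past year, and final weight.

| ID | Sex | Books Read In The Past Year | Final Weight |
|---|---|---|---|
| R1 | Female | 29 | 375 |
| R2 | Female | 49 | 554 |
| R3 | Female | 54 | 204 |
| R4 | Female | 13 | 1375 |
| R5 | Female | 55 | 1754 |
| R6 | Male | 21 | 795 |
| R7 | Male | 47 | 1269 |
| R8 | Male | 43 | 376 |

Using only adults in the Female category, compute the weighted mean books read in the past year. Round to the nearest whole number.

Female rows: R1, R2, R3, R4, R5
Weighted sum = 29×375 + 49×554 + 54×204 + 13×1375 + 55×1754
  = 10875 + 27146 + 11016 + 17875 + 96470 = 163382
Sum of weights = 4262
Weighted mean = 163382 / 4262 = 38.334585

38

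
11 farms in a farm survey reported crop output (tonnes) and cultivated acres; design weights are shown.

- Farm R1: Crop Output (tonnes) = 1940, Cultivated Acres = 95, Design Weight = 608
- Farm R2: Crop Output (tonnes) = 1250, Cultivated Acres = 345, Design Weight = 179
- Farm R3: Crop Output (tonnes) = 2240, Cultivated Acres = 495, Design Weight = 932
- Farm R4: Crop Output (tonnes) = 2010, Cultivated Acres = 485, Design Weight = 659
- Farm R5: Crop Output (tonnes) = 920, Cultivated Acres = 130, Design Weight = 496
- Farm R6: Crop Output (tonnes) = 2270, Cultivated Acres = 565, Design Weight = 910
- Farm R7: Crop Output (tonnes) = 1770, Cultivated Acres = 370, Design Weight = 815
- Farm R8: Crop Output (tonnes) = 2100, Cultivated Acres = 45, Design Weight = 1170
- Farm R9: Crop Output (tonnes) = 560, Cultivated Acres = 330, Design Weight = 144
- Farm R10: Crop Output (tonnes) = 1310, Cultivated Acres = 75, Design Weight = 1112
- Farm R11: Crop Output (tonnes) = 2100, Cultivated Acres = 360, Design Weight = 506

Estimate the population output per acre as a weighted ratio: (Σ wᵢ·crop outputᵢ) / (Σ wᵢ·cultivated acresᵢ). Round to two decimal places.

6.45

Σ wᵢ·y = 1940×608 + 1250×179 + 2240×932 + 2010×659 + 920×496 + 2270×910 + 1770×815 + 2100×1170 + 560×144 + 1310×1112 + 2100×506
  = 1179520 + 223750 + 2087680 + 1324590 + 456320 + 2065700 + 1442550 + 2457000 + 80640 + 1456720 + 1062600 = 13837070
Σ wᵢ·x = 95×608 + 345×179 + 495×932 + 485×659 + 130×496 + 565×910 + 370×815 + 45×1170 + 330×144 + 75×1112 + 360×506
  = 2146380
Ratio = 13837070 / 2146380 = 6.446701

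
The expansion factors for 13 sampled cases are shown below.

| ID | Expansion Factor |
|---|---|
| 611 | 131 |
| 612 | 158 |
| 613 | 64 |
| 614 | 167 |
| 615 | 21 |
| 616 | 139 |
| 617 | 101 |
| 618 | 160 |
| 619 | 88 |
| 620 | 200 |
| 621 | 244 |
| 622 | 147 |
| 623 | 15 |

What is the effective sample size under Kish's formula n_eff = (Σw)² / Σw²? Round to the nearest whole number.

Σ wᵢ = 1635
Σ wᵢ² = 258787
n_eff = 1635² / 258787 = 2673225 / 258787 = 10.329827

10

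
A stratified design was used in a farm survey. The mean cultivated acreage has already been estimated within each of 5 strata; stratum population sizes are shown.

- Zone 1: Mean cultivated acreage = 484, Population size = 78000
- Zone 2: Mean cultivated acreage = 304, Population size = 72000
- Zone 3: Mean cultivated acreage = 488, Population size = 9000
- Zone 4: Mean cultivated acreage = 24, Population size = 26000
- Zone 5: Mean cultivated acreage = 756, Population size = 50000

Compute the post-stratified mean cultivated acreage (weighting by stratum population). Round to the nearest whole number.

Σ Nₕ·x̄ₕ = 484×78000 + 304×72000 + 488×9000 + 24×26000 + 756×50000
  = 37752000 + 21888000 + 4392000 + 624000 + 37800000 = 102456000
Σ Nₕ = 78000 + 72000 + 9000 + 26000 + 50000 = 235000
Overall mean = 102456000 / 235000 = 435.98298

436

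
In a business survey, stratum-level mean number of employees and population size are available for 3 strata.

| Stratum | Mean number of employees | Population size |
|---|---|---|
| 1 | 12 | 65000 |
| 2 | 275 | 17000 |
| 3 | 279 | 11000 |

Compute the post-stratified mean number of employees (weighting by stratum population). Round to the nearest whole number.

Σ Nₕ·x̄ₕ = 12×65000 + 275×17000 + 279×11000
  = 780000 + 4675000 + 3069000 = 8524000
Σ Nₕ = 65000 + 17000 + 11000 = 93000
Overall mean = 8524000 / 93000 = 91.655914

92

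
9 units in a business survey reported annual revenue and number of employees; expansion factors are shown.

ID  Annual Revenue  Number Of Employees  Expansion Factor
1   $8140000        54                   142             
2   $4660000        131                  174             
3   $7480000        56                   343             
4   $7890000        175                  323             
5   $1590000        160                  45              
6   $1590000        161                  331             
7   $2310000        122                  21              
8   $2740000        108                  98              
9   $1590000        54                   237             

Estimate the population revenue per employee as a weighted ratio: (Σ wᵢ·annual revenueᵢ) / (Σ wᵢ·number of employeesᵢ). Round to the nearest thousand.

Σ wᵢ·y = 8140000×142 + 4660000×174 + 7480000×343 + 7890000×323 + 1590000×45 + 1590000×331 + 2310000×21 + 2740000×98 + 1590000×237
  = 1155880000 + 810840000 + 2565640000 + 2548470000 + 71550000 + 526290000 + 48510000 + 268520000 + 376830000 = 8372530000
Σ wᵢ·x = 54×142 + 131×174 + 56×343 + 175×323 + 160×45 + 161×331 + 122×21 + 108×98 + 54×237
  = 7668 + 22794 + 19208 + 56525 + 7200 + 53291 + 2562 + 10584 + 12798 = 192630
Ratio = 8372530000 / 192630 = 43464.31

43000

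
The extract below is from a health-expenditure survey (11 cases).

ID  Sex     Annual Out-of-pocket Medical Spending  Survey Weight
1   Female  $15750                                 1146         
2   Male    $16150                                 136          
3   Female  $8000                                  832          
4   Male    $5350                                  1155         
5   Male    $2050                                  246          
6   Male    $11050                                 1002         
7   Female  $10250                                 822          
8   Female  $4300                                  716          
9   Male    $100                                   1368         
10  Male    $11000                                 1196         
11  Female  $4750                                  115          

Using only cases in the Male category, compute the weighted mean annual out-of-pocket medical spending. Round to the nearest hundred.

6500

Male rows: 2, 4, 5, 6, 9, 10
Weighted sum = 16150×136 + 5350×1155 + 2050×246 + 11050×1002 + 100×1368 + 11000×1196
  = 33244850
Sum of weights = 5103
Weighted mean = 33244850 / 5103 = 6514.7658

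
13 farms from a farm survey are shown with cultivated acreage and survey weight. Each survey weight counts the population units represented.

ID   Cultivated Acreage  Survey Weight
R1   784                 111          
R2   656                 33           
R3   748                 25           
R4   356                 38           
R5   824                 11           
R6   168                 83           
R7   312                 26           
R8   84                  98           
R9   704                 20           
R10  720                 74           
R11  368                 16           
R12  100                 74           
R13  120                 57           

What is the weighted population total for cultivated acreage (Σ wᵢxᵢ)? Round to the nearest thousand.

268000

Weighted total = 267740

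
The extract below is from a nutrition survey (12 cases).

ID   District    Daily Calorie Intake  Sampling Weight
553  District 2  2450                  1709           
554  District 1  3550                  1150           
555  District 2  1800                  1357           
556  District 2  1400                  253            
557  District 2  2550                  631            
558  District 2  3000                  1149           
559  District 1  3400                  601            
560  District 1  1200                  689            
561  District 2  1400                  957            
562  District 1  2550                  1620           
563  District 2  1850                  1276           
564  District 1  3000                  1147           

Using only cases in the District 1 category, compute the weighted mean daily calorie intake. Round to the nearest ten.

District 1 rows: 554, 559, 560, 562, 564
Weighted sum = 3550×1150 + 3400×601 + 1200×689 + 2550×1620 + 3000×1147
  = 4082500 + 2043400 + 826800 + 4131000 + 3441000 = 14524700
Sum of weights = 5207
Weighted mean = 14524700 / 5207 = 2789.4565

2790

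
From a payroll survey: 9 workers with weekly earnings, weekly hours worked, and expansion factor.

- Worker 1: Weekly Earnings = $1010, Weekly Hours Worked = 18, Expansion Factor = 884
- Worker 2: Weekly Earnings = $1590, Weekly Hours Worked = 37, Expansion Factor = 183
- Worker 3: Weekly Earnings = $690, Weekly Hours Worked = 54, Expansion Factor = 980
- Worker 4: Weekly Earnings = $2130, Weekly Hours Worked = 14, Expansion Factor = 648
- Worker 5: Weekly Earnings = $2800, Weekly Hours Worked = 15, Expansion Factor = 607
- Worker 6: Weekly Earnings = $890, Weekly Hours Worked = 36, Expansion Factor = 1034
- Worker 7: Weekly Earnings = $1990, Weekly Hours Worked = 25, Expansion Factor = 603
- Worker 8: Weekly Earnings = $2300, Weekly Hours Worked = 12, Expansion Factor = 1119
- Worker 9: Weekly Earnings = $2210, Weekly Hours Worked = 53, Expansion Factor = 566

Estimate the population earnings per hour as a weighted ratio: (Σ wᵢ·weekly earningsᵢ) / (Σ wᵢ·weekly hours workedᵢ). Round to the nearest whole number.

Σ wᵢ·y = 1010×884 + 1590×183 + 690×980 + 2130×648 + 2800×607 + 890×1034 + 1990×603 + 2300×1119 + 2210×566
  = 892840 + 290970 + 676200 + 1380240 + 1699600 + 920260 + 1199970 + 2573700 + 1250860 = 10884640
Σ wᵢ·x = 18×884 + 37×183 + 54×980 + 14×648 + 15×607 + 36×1034 + 25×603 + 12×1119 + 53×566
  = 189505
Ratio = 10884640 / 189505 = 57.437218

57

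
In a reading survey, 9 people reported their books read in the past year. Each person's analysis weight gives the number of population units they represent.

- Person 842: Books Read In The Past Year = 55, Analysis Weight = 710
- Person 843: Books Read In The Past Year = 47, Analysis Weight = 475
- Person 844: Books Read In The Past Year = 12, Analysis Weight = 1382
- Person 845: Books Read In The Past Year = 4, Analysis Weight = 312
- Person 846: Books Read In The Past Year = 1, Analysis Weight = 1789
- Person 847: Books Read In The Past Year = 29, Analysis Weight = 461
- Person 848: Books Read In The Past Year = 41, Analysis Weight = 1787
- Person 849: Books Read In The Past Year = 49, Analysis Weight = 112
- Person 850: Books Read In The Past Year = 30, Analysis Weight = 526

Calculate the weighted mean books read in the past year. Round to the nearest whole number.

Weighted sum = 55×710 + 47×475 + 12×1382 + 4×312 + 1×1789 + 29×461 + 41×1787 + 49×112 + 30×526
  = 39050 + 22325 + 16584 + 1248 + 1789 + 13369 + 73267 + 5488 + 15780 = 188900
Sum of weights = 710 + 475 + 1382 + 312 + 1789 + 461 + 1787 + 112 + 526 = 7554
Weighted mean = 188900 / 7554 = 25.006619

25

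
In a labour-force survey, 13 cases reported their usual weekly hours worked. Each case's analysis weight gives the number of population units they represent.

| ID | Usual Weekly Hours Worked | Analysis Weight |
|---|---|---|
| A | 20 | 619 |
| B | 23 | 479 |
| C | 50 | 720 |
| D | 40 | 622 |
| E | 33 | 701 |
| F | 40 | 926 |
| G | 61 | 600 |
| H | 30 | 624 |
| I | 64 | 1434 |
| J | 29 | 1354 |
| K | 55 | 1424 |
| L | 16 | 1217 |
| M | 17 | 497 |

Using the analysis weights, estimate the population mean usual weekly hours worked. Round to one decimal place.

Weighted sum = 437053
Sum of weights = 11217
Weighted mean = 437053 / 11217 = 38.963448

39.0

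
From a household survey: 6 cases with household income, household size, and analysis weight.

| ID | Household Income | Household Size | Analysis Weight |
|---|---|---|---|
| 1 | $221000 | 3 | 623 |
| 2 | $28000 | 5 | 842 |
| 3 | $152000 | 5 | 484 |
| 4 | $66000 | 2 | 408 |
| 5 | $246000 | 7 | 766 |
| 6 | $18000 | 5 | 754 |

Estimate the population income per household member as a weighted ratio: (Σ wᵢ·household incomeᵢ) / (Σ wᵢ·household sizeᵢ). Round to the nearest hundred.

25100

Σ wᵢ·y = 221000×623 + 28000×842 + 152000×484 + 66000×408 + 246000×766 + 18000×754
  = 463763000
Σ wᵢ·x = 3×623 + 5×842 + 5×484 + 2×408 + 7×766 + 5×754
  = 1869 + 4210 + 2420 + 816 + 5362 + 3770 = 18447
Ratio = 463763000 / 18447 = 25140.294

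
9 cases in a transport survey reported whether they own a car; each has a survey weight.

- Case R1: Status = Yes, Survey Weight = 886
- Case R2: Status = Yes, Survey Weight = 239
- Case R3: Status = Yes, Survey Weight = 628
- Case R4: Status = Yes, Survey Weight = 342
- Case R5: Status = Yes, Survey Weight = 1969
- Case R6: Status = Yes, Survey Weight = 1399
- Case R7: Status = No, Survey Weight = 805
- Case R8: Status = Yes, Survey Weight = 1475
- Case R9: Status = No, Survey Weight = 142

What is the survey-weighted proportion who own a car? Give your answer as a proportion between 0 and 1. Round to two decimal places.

0.88

Sum of weights for 'Yes' = 886 + 239 + 628 + 342 + 1969 + 1399 + 1475 = 6938
Total weight = 886 + 239 + 628 + 342 + 1969 + 1399 + 805 + 1475 + 142 = 7885
Weighted proportion = 6938 / 7885 = 0.87989854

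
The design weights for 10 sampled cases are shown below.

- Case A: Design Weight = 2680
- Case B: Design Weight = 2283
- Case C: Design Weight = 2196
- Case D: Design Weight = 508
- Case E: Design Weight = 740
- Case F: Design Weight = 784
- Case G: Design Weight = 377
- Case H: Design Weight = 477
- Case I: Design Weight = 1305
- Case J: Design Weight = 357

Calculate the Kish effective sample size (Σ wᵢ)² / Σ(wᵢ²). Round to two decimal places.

6.58

Σ wᵢ = 11707
Σ wᵢ² = 7182400 + 5212089 + 4822416 + 258064 + 547600 + 614656 + 142129 + 227529 + 1703025 + 127449 = 20837357
n_eff = 11707² / 20837357 = 137053849 / 20837357 = 6.5773144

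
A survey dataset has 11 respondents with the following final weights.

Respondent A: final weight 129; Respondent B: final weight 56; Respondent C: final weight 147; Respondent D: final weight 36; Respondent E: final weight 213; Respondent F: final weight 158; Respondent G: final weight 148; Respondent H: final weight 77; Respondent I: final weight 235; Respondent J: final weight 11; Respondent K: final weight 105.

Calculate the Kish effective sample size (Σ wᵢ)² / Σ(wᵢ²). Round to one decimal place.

8.3

Σ wᵢ = 129 + 56 + 147 + 36 + 213 + 158 + 148 + 77 + 235 + 11 + 105 = 1315
Σ wᵢ² = 207219
n_eff = 1315² / 207219 = 1729225 / 207219 = 8.3449153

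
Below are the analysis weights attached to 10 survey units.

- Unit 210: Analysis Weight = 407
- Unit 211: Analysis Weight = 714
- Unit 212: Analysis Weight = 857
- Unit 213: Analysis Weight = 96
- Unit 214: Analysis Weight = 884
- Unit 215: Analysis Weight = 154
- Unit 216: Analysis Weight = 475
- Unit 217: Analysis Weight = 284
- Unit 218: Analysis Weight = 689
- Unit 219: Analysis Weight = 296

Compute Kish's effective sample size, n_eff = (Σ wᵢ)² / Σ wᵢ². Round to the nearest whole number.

Σ wᵢ = 407 + 714 + 857 + 96 + 884 + 154 + 475 + 284 + 689 + 296 = 4856
Σ wᵢ² = 165649 + 509796 + 734449 + 9216 + 781456 + 23716 + 225625 + 80656 + 474721 + 87616 = 3092900
n_eff = 4856² / 3092900 = 23580736 / 3092900 = 7.6241508

8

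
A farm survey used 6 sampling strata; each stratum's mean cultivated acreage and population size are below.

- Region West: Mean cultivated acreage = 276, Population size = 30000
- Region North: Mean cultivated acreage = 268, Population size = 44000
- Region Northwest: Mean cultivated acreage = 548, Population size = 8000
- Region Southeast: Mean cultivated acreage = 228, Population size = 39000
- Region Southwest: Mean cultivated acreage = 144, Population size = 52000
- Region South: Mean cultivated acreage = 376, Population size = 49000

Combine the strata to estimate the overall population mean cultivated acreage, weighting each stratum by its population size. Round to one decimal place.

266.9

Σ Nₕ·x̄ₕ = 276×30000 + 268×44000 + 548×8000 + 228×39000 + 144×52000 + 376×49000
  = 8280000 + 11792000 + 4384000 + 8892000 + 7488000 + 18424000 = 59260000
Σ Nₕ = 30000 + 44000 + 8000 + 39000 + 52000 + 49000 = 222000
Overall mean = 59260000 / 222000 = 266.93694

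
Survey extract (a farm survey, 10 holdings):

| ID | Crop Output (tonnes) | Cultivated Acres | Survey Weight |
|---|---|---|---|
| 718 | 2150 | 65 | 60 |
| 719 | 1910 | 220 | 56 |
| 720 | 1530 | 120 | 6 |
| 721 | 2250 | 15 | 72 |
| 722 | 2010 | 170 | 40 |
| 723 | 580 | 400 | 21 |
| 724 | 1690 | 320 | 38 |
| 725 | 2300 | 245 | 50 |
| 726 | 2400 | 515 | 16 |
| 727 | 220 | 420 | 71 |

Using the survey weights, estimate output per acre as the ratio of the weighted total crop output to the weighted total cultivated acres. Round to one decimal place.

7.7

Σ wᵢ·y = 2150×60 + 1910×56 + 1530×6 + 2250×72 + 2010×40 + 580×21 + 1690×38 + 2300×50 + 2400×16 + 220×71
  = 732960
Σ wᵢ·x = 65×60 + 220×56 + 120×6 + 15×72 + 170×40 + 400×21 + 320×38 + 245×50 + 515×16 + 420×71
  = 3900 + 12320 + 720 + 1080 + 6800 + 8400 + 12160 + 12250 + 8240 + 29820 = 95690
Ratio = 732960 / 95690 = 7.6597346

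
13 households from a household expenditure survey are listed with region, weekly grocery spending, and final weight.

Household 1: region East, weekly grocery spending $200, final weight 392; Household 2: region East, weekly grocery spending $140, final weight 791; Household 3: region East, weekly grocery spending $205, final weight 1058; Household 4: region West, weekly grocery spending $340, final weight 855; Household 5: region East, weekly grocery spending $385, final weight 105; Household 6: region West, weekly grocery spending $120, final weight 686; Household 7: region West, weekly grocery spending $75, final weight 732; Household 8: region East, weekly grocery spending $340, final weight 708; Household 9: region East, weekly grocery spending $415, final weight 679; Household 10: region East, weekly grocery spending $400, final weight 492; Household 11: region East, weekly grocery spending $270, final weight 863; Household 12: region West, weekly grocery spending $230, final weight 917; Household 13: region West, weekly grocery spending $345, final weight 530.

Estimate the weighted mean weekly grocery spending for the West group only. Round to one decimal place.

West rows: 4, 6, 7, 12, 13
Weighted sum = 340×855 + 120×686 + 75×732 + 230×917 + 345×530
  = 290700 + 82320 + 54900 + 210910 + 182850 = 821680
Sum of weights = 855 + 686 + 732 + 917 + 530 = 3720
Weighted mean = 821680 / 3720 = 220.88172

220.9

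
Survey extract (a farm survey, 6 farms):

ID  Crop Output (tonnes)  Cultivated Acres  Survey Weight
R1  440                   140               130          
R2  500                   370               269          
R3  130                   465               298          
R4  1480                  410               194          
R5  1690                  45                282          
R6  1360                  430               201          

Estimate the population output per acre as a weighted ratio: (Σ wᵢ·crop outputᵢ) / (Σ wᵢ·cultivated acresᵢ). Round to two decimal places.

2.91

Σ wᵢ·y = 440×130 + 500×269 + 130×298 + 1480×194 + 1690×282 + 1360×201
  = 57200 + 134500 + 38740 + 287120 + 476580 + 273360 = 1267500
Σ wᵢ·x = 140×130 + 370×269 + 465×298 + 410×194 + 45×282 + 430×201
  = 434960
Ratio = 1267500 / 434960 = 2.9140611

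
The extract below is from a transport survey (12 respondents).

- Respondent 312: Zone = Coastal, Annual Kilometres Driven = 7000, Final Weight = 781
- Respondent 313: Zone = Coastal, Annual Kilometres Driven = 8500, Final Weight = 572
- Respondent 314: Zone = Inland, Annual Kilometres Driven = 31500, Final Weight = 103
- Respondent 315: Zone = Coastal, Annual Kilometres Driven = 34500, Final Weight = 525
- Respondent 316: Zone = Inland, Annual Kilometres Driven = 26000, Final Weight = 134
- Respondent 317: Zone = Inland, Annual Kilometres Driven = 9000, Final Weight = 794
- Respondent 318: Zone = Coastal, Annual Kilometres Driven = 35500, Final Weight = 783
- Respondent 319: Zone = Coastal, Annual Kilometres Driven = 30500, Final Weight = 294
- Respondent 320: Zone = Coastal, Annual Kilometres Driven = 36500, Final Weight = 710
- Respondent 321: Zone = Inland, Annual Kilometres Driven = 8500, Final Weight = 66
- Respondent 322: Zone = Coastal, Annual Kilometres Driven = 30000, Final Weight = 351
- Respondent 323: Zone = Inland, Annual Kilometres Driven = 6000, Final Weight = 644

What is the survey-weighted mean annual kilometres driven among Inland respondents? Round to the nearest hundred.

10500

Inland rows: 314, 316, 317, 321, 323
Weighted sum = 31500×103 + 26000×134 + 9000×794 + 8500×66 + 6000×644
  = 3244500 + 3484000 + 7146000 + 561000 + 3864000 = 18299500
Sum of weights = 1741
Weighted mean = 18299500 / 1741 = 10510.913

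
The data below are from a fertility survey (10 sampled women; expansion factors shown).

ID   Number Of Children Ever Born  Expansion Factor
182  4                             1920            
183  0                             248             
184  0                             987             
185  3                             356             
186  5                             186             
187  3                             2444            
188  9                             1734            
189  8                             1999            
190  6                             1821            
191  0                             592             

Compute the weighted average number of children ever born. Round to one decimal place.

Weighted sum = 4×1920 + 0×248 + 0×987 + 3×356 + 5×186 + 3×2444 + 9×1734 + 8×1999 + 6×1821 + 0×592
  = 7680 + 0 + 0 + 1068 + 930 + 7332 + 15606 + 15992 + 10926 + 0 = 59534
Sum of weights = 12287
Weighted mean = 59534 / 12287 = 4.8452836

4.8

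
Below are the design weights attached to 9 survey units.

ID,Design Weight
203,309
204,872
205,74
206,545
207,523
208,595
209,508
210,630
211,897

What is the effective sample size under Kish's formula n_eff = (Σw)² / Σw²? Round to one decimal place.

7.6

Σ wᵢ = 309 + 872 + 74 + 545 + 523 + 595 + 508 + 630 + 897 = 4953
Σ wᵢ² = 95481 + 760384 + 5476 + 297025 + 273529 + 354025 + 258064 + 396900 + 804609 = 3245493
n_eff = 4953² / 3245493 = 24532209 / 3245493 = 7.5588544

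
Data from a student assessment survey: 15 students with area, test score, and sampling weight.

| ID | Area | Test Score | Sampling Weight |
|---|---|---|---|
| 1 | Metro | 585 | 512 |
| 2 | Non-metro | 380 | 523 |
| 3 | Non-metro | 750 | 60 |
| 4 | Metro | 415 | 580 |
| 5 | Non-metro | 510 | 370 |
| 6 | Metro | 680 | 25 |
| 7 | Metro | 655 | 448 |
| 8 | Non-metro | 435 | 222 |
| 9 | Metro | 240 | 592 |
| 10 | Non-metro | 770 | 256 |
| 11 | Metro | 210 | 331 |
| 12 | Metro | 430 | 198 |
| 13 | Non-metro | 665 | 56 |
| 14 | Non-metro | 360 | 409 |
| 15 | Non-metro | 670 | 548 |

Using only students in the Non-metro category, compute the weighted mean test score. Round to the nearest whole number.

Non-metro rows: 2, 3, 5, 8, 10, 13, 14, 15
Weighted sum = 380×523 + 750×60 + 510×370 + 435×222 + 770×256 + 665×56 + 360×409 + 670×548
  = 1277770
Sum of weights = 523 + 60 + 370 + 222 + 256 + 56 + 409 + 548 = 2444
Weighted mean = 1277770 / 2444 = 522.81915

523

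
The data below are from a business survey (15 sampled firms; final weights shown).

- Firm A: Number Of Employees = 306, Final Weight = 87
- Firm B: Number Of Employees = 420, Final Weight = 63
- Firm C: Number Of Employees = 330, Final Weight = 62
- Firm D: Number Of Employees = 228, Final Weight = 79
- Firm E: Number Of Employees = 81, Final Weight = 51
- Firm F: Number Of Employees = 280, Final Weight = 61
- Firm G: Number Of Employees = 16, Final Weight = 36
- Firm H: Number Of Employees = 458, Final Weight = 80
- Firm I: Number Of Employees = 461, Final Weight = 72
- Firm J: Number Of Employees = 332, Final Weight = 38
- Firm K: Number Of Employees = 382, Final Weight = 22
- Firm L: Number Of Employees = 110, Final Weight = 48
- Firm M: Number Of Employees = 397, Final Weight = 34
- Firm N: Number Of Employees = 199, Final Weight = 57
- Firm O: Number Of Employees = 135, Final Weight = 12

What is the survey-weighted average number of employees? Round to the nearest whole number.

Weighted sum = 235934
Sum of weights = 802
Weighted mean = 235934 / 802 = 294.18204

294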